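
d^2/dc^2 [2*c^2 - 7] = 4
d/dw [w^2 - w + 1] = 2*w - 1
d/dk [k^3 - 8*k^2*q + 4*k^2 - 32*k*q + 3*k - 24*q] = 3*k^2 - 16*k*q + 8*k - 32*q + 3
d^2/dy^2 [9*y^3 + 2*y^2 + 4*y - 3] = 54*y + 4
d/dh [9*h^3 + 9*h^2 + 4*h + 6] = 27*h^2 + 18*h + 4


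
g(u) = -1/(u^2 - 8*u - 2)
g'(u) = -(8 - 2*u)/(u^2 - 8*u - 2)^2 = 2*(u - 4)/(-u^2 + 8*u + 2)^2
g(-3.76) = -0.02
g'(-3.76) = -0.01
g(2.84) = 0.06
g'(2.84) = -0.01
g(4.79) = 0.06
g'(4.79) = 0.01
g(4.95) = 0.06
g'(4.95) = 0.01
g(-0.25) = -16.00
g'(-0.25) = -2176.00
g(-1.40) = -0.09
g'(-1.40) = -0.09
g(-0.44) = -0.58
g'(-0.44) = -3.02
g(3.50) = 0.06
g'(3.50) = -0.00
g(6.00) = 0.07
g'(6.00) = 0.02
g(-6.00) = -0.01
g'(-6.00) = 0.00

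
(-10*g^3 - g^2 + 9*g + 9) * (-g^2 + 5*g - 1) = 10*g^5 - 49*g^4 - 4*g^3 + 37*g^2 + 36*g - 9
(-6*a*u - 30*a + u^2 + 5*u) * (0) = 0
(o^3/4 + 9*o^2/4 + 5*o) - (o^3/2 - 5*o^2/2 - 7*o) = -o^3/4 + 19*o^2/4 + 12*o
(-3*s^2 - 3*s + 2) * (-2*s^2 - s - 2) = 6*s^4 + 9*s^3 + 5*s^2 + 4*s - 4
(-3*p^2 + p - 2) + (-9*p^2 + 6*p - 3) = -12*p^2 + 7*p - 5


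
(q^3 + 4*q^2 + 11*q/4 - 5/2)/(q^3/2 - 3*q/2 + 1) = (4*q^2 + 8*q - 5)/(2*(q^2 - 2*q + 1))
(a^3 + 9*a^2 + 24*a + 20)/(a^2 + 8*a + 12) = (a^2 + 7*a + 10)/(a + 6)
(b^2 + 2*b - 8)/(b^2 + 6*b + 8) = (b - 2)/(b + 2)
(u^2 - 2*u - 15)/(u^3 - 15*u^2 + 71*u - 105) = (u + 3)/(u^2 - 10*u + 21)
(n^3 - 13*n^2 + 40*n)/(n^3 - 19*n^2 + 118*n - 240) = n/(n - 6)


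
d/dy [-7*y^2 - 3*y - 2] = -14*y - 3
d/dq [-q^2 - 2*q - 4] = -2*q - 2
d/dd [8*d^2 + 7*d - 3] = 16*d + 7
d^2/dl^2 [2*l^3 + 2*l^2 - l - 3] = 12*l + 4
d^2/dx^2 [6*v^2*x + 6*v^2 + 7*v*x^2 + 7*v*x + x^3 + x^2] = 14*v + 6*x + 2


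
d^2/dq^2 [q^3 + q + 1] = 6*q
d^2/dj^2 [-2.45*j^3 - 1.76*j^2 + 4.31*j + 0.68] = -14.7*j - 3.52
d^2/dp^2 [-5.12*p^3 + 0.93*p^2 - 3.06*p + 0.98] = 1.86 - 30.72*p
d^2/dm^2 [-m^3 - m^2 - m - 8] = -6*m - 2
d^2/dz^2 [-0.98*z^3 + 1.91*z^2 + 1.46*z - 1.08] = 3.82 - 5.88*z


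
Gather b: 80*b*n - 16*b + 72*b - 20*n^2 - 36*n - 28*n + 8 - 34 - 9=b*(80*n + 56) - 20*n^2 - 64*n - 35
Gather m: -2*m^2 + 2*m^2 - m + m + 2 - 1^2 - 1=0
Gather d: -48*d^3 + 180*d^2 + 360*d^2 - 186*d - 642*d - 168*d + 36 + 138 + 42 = -48*d^3 + 540*d^2 - 996*d + 216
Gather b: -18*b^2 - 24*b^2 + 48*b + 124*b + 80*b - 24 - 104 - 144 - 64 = -42*b^2 + 252*b - 336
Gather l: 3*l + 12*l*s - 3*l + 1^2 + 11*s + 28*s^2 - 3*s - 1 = 12*l*s + 28*s^2 + 8*s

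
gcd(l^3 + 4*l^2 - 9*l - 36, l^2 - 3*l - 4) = 1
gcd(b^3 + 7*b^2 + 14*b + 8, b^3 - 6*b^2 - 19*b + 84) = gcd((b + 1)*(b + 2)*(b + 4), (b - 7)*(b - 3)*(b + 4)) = b + 4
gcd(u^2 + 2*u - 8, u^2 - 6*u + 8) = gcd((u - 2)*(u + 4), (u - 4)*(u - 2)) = u - 2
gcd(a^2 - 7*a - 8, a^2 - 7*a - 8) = a^2 - 7*a - 8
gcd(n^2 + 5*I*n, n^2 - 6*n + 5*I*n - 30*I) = n + 5*I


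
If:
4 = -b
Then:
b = -4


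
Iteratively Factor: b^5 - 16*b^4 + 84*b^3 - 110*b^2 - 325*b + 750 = (b - 5)*(b^4 - 11*b^3 + 29*b^2 + 35*b - 150) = (b - 5)*(b - 3)*(b^3 - 8*b^2 + 5*b + 50) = (b - 5)^2*(b - 3)*(b^2 - 3*b - 10) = (b - 5)^2*(b - 3)*(b + 2)*(b - 5)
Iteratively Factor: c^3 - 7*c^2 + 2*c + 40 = (c - 5)*(c^2 - 2*c - 8) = (c - 5)*(c - 4)*(c + 2)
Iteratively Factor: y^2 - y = (y)*(y - 1)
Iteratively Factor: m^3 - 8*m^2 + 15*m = (m)*(m^2 - 8*m + 15) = m*(m - 5)*(m - 3)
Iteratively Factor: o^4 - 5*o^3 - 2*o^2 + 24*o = (o + 2)*(o^3 - 7*o^2 + 12*o) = (o - 4)*(o + 2)*(o^2 - 3*o) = o*(o - 4)*(o + 2)*(o - 3)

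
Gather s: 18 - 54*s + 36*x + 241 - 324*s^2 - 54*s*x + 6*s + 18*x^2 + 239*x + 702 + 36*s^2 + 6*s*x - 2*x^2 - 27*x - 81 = -288*s^2 + s*(-48*x - 48) + 16*x^2 + 248*x + 880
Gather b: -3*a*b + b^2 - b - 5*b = b^2 + b*(-3*a - 6)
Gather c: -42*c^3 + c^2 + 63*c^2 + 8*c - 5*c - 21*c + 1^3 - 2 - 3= -42*c^3 + 64*c^2 - 18*c - 4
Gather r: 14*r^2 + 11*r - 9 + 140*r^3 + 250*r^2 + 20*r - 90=140*r^3 + 264*r^2 + 31*r - 99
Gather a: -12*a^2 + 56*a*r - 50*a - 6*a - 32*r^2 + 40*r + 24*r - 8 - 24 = -12*a^2 + a*(56*r - 56) - 32*r^2 + 64*r - 32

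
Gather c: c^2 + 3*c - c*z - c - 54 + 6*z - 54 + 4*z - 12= c^2 + c*(2 - z) + 10*z - 120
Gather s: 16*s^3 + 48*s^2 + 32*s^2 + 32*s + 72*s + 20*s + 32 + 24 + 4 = 16*s^3 + 80*s^2 + 124*s + 60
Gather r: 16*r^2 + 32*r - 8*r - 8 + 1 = 16*r^2 + 24*r - 7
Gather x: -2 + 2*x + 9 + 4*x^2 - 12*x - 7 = 4*x^2 - 10*x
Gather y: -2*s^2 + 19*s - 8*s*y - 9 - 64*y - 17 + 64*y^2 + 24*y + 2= -2*s^2 + 19*s + 64*y^2 + y*(-8*s - 40) - 24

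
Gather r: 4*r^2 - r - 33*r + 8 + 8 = 4*r^2 - 34*r + 16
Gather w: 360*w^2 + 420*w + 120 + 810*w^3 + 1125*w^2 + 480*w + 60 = 810*w^3 + 1485*w^2 + 900*w + 180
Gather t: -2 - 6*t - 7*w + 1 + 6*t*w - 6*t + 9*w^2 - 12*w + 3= t*(6*w - 12) + 9*w^2 - 19*w + 2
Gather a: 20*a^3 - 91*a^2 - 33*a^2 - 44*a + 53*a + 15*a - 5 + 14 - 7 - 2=20*a^3 - 124*a^2 + 24*a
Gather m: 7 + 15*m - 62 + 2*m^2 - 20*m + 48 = 2*m^2 - 5*m - 7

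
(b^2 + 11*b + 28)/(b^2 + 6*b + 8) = (b + 7)/(b + 2)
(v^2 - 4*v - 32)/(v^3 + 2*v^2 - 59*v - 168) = (v + 4)/(v^2 + 10*v + 21)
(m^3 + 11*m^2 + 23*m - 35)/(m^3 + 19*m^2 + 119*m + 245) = (m - 1)/(m + 7)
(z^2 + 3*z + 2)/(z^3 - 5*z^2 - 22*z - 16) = 1/(z - 8)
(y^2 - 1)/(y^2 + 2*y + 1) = (y - 1)/(y + 1)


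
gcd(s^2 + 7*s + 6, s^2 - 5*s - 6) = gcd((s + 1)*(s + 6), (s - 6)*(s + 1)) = s + 1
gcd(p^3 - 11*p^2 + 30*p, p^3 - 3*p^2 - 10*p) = p^2 - 5*p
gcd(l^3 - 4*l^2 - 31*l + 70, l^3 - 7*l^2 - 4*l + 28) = l^2 - 9*l + 14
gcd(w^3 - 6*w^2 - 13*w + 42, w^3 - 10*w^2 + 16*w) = w - 2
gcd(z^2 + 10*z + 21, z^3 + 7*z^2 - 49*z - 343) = z + 7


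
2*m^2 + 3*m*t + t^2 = (m + t)*(2*m + t)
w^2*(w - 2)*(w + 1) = w^4 - w^3 - 2*w^2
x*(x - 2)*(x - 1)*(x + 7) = x^4 + 4*x^3 - 19*x^2 + 14*x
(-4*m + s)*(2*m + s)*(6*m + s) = -48*m^3 - 20*m^2*s + 4*m*s^2 + s^3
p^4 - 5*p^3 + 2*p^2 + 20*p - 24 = (p - 3)*(p - 2)^2*(p + 2)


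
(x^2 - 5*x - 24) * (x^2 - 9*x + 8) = x^4 - 14*x^3 + 29*x^2 + 176*x - 192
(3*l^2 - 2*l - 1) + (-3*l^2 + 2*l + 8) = 7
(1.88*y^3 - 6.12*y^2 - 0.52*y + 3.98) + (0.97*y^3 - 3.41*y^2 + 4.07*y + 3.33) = 2.85*y^3 - 9.53*y^2 + 3.55*y + 7.31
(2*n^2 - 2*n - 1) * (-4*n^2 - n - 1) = -8*n^4 + 6*n^3 + 4*n^2 + 3*n + 1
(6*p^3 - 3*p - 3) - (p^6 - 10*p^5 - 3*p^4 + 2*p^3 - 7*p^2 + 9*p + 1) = -p^6 + 10*p^5 + 3*p^4 + 4*p^3 + 7*p^2 - 12*p - 4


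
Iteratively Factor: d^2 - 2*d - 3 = (d - 3)*(d + 1)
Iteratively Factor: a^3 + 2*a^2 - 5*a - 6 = (a + 1)*(a^2 + a - 6) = (a - 2)*(a + 1)*(a + 3)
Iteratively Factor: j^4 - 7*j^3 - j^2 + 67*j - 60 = (j - 4)*(j^3 - 3*j^2 - 13*j + 15) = (j - 4)*(j + 3)*(j^2 - 6*j + 5) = (j - 5)*(j - 4)*(j + 3)*(j - 1)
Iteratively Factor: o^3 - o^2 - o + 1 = (o - 1)*(o^2 - 1) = (o - 1)^2*(o + 1)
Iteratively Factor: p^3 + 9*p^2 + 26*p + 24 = (p + 2)*(p^2 + 7*p + 12) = (p + 2)*(p + 3)*(p + 4)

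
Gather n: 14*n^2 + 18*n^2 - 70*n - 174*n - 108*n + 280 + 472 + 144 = 32*n^2 - 352*n + 896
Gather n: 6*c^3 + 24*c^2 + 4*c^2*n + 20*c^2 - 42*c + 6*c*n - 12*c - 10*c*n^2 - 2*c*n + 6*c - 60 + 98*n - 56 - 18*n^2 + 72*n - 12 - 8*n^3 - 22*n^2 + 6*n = 6*c^3 + 44*c^2 - 48*c - 8*n^3 + n^2*(-10*c - 40) + n*(4*c^2 + 4*c + 176) - 128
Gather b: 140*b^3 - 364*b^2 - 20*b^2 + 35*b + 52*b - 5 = 140*b^3 - 384*b^2 + 87*b - 5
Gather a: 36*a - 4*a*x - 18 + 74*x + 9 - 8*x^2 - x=a*(36 - 4*x) - 8*x^2 + 73*x - 9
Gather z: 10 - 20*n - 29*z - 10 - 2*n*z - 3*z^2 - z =-20*n - 3*z^2 + z*(-2*n - 30)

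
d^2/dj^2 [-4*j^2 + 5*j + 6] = -8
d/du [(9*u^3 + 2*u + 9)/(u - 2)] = (18*u^3 - 54*u^2 - 13)/(u^2 - 4*u + 4)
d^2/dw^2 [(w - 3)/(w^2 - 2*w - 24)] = 2*((5 - 3*w)*(-w^2 + 2*w + 24) - 4*(w - 3)*(w - 1)^2)/(-w^2 + 2*w + 24)^3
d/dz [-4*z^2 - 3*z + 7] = -8*z - 3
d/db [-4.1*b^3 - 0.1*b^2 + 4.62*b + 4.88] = -12.3*b^2 - 0.2*b + 4.62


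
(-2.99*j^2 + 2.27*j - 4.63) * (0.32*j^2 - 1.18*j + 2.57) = -0.9568*j^4 + 4.2546*j^3 - 11.8445*j^2 + 11.2973*j - 11.8991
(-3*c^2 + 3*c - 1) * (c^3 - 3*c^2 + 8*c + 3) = -3*c^5 + 12*c^4 - 34*c^3 + 18*c^2 + c - 3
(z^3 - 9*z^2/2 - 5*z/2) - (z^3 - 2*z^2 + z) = -5*z^2/2 - 7*z/2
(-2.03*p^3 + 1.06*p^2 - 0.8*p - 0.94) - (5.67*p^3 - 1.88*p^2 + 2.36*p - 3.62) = -7.7*p^3 + 2.94*p^2 - 3.16*p + 2.68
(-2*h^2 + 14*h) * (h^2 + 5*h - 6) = -2*h^4 + 4*h^3 + 82*h^2 - 84*h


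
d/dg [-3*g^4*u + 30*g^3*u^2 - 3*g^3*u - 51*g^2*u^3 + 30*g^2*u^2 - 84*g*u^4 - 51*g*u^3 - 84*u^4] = 3*u*(-4*g^3 + 30*g^2*u - 3*g^2 - 34*g*u^2 + 20*g*u - 28*u^3 - 17*u^2)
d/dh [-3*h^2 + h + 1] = 1 - 6*h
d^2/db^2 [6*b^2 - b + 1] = 12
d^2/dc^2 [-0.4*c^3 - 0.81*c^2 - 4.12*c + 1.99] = -2.4*c - 1.62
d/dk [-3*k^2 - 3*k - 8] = -6*k - 3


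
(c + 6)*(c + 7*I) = c^2 + 6*c + 7*I*c + 42*I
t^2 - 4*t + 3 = (t - 3)*(t - 1)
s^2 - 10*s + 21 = (s - 7)*(s - 3)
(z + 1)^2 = z^2 + 2*z + 1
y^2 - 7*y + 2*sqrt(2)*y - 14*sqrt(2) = (y - 7)*(y + 2*sqrt(2))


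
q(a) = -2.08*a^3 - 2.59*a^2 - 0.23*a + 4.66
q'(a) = -6.24*a^2 - 5.18*a - 0.23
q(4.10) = -183.18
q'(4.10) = -126.36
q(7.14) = -886.13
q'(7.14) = -355.33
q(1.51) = -8.75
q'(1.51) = -22.28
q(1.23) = -3.41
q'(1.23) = -16.04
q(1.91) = -19.72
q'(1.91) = -32.89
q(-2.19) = 14.59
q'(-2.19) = -18.81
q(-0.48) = 4.40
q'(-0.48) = 0.82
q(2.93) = -70.57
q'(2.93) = -68.98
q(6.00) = -539.24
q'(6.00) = -255.95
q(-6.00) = 362.08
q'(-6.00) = -193.79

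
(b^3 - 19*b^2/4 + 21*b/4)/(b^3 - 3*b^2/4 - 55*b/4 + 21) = b/(b + 4)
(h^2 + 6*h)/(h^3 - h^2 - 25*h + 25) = h*(h + 6)/(h^3 - h^2 - 25*h + 25)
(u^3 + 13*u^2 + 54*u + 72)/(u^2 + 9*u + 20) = (u^2 + 9*u + 18)/(u + 5)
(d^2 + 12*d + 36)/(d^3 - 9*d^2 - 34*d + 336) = (d + 6)/(d^2 - 15*d + 56)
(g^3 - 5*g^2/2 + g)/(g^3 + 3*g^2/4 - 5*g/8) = 4*(g - 2)/(4*g + 5)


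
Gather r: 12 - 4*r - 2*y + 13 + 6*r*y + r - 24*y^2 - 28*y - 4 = r*(6*y - 3) - 24*y^2 - 30*y + 21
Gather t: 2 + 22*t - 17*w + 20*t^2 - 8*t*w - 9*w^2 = 20*t^2 + t*(22 - 8*w) - 9*w^2 - 17*w + 2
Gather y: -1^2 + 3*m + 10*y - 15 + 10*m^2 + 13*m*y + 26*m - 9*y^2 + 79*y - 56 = 10*m^2 + 29*m - 9*y^2 + y*(13*m + 89) - 72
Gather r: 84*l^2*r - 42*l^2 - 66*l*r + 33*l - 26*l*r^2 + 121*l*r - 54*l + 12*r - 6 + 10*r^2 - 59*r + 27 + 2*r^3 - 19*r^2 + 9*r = -42*l^2 - 21*l + 2*r^3 + r^2*(-26*l - 9) + r*(84*l^2 + 55*l - 38) + 21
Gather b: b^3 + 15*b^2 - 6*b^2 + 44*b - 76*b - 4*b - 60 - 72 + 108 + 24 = b^3 + 9*b^2 - 36*b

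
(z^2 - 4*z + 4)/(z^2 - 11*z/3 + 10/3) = 3*(z - 2)/(3*z - 5)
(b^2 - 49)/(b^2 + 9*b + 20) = (b^2 - 49)/(b^2 + 9*b + 20)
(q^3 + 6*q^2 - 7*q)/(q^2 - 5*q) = (q^2 + 6*q - 7)/(q - 5)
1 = 1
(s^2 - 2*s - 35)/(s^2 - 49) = (s + 5)/(s + 7)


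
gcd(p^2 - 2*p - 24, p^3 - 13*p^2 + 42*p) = p - 6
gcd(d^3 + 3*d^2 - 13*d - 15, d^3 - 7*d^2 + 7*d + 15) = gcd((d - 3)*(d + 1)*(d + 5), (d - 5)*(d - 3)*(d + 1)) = d^2 - 2*d - 3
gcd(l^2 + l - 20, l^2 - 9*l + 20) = l - 4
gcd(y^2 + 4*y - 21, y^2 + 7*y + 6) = 1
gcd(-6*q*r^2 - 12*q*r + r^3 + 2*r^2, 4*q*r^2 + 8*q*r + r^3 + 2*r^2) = r^2 + 2*r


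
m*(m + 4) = m^2 + 4*m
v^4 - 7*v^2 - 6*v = v*(v - 3)*(v + 1)*(v + 2)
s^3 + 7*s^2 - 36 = (s - 2)*(s + 3)*(s + 6)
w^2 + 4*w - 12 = (w - 2)*(w + 6)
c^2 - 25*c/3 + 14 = (c - 6)*(c - 7/3)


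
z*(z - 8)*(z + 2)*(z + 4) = z^4 - 2*z^3 - 40*z^2 - 64*z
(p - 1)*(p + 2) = p^2 + p - 2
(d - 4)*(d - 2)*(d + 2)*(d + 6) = d^4 + 2*d^3 - 28*d^2 - 8*d + 96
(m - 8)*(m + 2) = m^2 - 6*m - 16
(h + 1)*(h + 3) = h^2 + 4*h + 3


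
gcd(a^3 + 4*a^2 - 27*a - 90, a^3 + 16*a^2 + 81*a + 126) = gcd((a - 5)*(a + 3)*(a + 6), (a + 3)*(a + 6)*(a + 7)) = a^2 + 9*a + 18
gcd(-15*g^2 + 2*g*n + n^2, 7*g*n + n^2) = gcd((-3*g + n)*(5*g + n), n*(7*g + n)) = 1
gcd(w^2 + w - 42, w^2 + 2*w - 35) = w + 7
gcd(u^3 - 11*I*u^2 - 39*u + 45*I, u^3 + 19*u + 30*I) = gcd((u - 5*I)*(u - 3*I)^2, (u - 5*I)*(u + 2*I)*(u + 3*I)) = u - 5*I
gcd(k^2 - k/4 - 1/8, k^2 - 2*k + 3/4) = k - 1/2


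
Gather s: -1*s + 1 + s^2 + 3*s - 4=s^2 + 2*s - 3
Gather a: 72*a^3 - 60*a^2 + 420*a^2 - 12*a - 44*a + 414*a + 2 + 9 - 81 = 72*a^3 + 360*a^2 + 358*a - 70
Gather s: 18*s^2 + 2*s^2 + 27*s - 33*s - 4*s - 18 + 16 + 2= 20*s^2 - 10*s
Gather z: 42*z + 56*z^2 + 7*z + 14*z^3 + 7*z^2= 14*z^3 + 63*z^2 + 49*z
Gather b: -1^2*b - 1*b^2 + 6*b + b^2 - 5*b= 0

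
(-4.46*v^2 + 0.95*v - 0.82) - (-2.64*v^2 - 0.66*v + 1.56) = -1.82*v^2 + 1.61*v - 2.38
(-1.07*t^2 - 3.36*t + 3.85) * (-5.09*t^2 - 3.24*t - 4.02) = 5.4463*t^4 + 20.5692*t^3 - 4.4087*t^2 + 1.0332*t - 15.477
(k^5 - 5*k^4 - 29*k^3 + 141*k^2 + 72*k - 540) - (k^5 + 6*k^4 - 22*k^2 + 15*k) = -11*k^4 - 29*k^3 + 163*k^2 + 57*k - 540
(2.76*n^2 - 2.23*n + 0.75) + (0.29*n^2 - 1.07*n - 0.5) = 3.05*n^2 - 3.3*n + 0.25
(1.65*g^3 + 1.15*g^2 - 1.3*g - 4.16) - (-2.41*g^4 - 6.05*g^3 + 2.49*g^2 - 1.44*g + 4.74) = 2.41*g^4 + 7.7*g^3 - 1.34*g^2 + 0.14*g - 8.9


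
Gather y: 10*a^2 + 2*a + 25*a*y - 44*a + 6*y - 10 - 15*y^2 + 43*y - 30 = 10*a^2 - 42*a - 15*y^2 + y*(25*a + 49) - 40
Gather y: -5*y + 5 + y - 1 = 4 - 4*y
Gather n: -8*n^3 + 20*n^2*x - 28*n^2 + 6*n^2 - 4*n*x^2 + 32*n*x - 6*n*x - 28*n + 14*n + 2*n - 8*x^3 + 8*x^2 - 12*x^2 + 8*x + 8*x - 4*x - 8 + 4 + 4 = -8*n^3 + n^2*(20*x - 22) + n*(-4*x^2 + 26*x - 12) - 8*x^3 - 4*x^2 + 12*x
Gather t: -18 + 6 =-12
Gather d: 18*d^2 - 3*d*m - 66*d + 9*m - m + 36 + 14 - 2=18*d^2 + d*(-3*m - 66) + 8*m + 48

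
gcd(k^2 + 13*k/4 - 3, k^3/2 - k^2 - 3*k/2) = 1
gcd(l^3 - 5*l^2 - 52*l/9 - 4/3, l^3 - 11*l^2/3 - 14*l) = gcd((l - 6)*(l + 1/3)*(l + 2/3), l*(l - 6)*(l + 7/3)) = l - 6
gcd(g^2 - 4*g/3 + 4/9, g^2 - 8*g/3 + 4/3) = g - 2/3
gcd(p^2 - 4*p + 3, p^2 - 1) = p - 1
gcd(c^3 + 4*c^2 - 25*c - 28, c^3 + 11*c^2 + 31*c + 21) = c^2 + 8*c + 7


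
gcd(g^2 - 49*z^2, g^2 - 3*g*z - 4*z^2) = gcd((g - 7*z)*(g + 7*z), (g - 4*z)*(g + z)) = 1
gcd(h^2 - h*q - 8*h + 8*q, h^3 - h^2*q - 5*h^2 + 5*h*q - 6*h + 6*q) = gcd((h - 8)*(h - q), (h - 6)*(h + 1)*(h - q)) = -h + q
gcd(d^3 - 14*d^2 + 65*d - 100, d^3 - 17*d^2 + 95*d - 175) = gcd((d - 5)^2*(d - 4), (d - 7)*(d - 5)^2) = d^2 - 10*d + 25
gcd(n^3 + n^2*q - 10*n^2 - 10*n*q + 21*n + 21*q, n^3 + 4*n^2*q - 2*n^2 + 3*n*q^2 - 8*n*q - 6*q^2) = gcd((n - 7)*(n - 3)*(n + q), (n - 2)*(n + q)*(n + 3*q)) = n + q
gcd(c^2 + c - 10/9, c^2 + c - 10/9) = c^2 + c - 10/9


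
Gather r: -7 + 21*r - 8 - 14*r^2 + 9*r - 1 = -14*r^2 + 30*r - 16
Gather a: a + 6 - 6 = a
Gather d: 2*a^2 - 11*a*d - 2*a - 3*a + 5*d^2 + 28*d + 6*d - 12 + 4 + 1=2*a^2 - 5*a + 5*d^2 + d*(34 - 11*a) - 7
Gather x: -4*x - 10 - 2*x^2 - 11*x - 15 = -2*x^2 - 15*x - 25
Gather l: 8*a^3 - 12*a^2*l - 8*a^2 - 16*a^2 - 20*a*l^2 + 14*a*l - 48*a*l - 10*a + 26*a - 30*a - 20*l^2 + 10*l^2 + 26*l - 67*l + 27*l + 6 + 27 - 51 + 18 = 8*a^3 - 24*a^2 - 14*a + l^2*(-20*a - 10) + l*(-12*a^2 - 34*a - 14)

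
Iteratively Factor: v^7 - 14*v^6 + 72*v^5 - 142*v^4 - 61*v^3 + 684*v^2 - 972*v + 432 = (v - 3)*(v^6 - 11*v^5 + 39*v^4 - 25*v^3 - 136*v^2 + 276*v - 144) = (v - 3)*(v - 1)*(v^5 - 10*v^4 + 29*v^3 + 4*v^2 - 132*v + 144) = (v - 4)*(v - 3)*(v - 1)*(v^4 - 6*v^3 + 5*v^2 + 24*v - 36) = (v - 4)*(v - 3)^2*(v - 1)*(v^3 - 3*v^2 - 4*v + 12) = (v - 4)*(v - 3)^2*(v - 1)*(v + 2)*(v^2 - 5*v + 6) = (v - 4)*(v - 3)^3*(v - 1)*(v + 2)*(v - 2)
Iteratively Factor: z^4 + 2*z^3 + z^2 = (z)*(z^3 + 2*z^2 + z) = z*(z + 1)*(z^2 + z) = z*(z + 1)^2*(z)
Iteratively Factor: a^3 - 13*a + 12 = (a - 1)*(a^2 + a - 12) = (a - 1)*(a + 4)*(a - 3)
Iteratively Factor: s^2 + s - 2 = (s - 1)*(s + 2)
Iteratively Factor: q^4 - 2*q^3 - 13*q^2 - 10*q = (q - 5)*(q^3 + 3*q^2 + 2*q) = q*(q - 5)*(q^2 + 3*q + 2) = q*(q - 5)*(q + 2)*(q + 1)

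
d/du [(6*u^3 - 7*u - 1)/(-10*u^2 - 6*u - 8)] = (-30*u^4 - 36*u^3 - 107*u^2 - 10*u + 25)/(2*(25*u^4 + 30*u^3 + 49*u^2 + 24*u + 16))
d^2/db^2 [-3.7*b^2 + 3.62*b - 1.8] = -7.40000000000000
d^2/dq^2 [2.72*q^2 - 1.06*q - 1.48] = 5.44000000000000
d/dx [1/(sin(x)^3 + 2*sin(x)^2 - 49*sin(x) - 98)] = (-3*sin(x)^2 - 4*sin(x) + 49)*cos(x)/(sin(x)^3 + 2*sin(x)^2 - 49*sin(x) - 98)^2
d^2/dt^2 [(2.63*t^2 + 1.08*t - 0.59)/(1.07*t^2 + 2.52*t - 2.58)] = (-11.71008*t^3 + 39.509322*t^2 + 8.34343200000002*t + 38.30514)/(1.225043*t^6 + 8.655444*t^5 + 11.523258*t^4 - 25.737264*t^3 - 27.785052*t^2 + 50.322384*t - 17.173512)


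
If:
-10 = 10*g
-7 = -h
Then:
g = -1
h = 7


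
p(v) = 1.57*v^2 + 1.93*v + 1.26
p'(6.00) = 20.77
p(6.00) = 69.36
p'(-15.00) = -45.17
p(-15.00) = 325.56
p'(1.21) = 5.73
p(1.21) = 5.89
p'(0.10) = 2.24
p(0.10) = 1.47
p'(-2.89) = -7.14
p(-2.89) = 8.80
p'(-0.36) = 0.80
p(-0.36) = 0.77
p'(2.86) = 10.91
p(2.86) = 19.62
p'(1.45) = 6.48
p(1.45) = 7.36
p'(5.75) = 19.98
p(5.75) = 64.27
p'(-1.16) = -1.71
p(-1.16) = 1.13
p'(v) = 3.14*v + 1.93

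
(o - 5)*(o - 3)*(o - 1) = o^3 - 9*o^2 + 23*o - 15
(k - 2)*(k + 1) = k^2 - k - 2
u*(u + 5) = u^2 + 5*u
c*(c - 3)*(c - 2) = c^3 - 5*c^2 + 6*c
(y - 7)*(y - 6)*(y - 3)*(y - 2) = y^4 - 18*y^3 + 113*y^2 - 288*y + 252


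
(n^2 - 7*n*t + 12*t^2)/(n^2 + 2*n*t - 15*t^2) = (n - 4*t)/(n + 5*t)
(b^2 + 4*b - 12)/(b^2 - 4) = (b + 6)/(b + 2)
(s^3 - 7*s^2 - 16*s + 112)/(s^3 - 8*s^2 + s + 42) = (s^2 - 16)/(s^2 - s - 6)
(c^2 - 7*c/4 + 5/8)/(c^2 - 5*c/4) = (c - 1/2)/c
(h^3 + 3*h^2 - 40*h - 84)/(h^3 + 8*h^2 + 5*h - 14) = (h - 6)/(h - 1)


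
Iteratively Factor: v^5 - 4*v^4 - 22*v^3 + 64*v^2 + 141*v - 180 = (v + 3)*(v^4 - 7*v^3 - v^2 + 67*v - 60) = (v - 5)*(v + 3)*(v^3 - 2*v^2 - 11*v + 12) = (v - 5)*(v - 4)*(v + 3)*(v^2 + 2*v - 3) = (v - 5)*(v - 4)*(v - 1)*(v + 3)*(v + 3)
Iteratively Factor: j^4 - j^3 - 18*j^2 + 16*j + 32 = (j - 4)*(j^3 + 3*j^2 - 6*j - 8) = (j - 4)*(j + 4)*(j^2 - j - 2) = (j - 4)*(j - 2)*(j + 4)*(j + 1)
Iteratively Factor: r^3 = (r)*(r^2) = r^2*(r)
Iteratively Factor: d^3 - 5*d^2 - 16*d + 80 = (d - 4)*(d^2 - d - 20) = (d - 5)*(d - 4)*(d + 4)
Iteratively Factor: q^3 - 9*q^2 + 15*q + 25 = (q - 5)*(q^2 - 4*q - 5) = (q - 5)^2*(q + 1)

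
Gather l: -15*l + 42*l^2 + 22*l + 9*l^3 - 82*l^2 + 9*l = 9*l^3 - 40*l^2 + 16*l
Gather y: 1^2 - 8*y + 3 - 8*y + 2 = 6 - 16*y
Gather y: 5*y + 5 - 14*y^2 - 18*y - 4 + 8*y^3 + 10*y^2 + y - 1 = 8*y^3 - 4*y^2 - 12*y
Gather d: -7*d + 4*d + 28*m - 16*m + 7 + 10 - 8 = -3*d + 12*m + 9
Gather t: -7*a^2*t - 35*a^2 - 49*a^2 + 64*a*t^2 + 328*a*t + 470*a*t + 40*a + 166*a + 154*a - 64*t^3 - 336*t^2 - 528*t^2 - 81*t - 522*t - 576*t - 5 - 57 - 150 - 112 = -84*a^2 + 360*a - 64*t^3 + t^2*(64*a - 864) + t*(-7*a^2 + 798*a - 1179) - 324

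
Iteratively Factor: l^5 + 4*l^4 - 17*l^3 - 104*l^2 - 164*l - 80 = (l + 1)*(l^4 + 3*l^3 - 20*l^2 - 84*l - 80) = (l - 5)*(l + 1)*(l^3 + 8*l^2 + 20*l + 16) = (l - 5)*(l + 1)*(l + 4)*(l^2 + 4*l + 4) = (l - 5)*(l + 1)*(l + 2)*(l + 4)*(l + 2)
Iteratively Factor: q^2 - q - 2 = (q + 1)*(q - 2)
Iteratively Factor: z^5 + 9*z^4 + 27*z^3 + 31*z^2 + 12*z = (z + 4)*(z^4 + 5*z^3 + 7*z^2 + 3*z) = (z + 1)*(z + 4)*(z^3 + 4*z^2 + 3*z) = (z + 1)^2*(z + 4)*(z^2 + 3*z) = z*(z + 1)^2*(z + 4)*(z + 3)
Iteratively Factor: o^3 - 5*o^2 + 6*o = (o - 2)*(o^2 - 3*o) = (o - 3)*(o - 2)*(o)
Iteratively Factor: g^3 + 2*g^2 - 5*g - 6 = (g - 2)*(g^2 + 4*g + 3) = (g - 2)*(g + 1)*(g + 3)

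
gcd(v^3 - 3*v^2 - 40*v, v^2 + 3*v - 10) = v + 5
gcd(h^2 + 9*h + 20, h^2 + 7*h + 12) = h + 4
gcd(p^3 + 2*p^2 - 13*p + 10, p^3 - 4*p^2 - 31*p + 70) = p^2 + 3*p - 10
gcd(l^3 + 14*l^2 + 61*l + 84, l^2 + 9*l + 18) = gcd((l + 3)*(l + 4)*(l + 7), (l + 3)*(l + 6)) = l + 3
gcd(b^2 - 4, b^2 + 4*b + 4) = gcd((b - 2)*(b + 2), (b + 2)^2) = b + 2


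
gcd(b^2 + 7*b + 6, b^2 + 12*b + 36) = b + 6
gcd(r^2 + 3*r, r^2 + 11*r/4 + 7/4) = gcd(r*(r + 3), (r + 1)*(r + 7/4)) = 1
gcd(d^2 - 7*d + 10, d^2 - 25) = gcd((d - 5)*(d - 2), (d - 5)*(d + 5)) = d - 5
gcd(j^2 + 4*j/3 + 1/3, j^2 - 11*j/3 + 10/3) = 1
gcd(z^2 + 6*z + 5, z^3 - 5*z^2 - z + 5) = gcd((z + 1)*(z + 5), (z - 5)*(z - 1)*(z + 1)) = z + 1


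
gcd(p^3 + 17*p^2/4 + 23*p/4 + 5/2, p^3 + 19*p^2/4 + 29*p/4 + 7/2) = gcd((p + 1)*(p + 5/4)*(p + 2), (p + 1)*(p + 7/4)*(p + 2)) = p^2 + 3*p + 2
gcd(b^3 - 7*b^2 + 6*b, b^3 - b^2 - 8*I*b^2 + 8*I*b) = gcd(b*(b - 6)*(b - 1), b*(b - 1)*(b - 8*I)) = b^2 - b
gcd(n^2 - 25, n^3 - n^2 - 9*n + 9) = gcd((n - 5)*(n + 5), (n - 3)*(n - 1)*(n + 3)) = 1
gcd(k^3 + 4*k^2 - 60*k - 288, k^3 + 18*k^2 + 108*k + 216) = k^2 + 12*k + 36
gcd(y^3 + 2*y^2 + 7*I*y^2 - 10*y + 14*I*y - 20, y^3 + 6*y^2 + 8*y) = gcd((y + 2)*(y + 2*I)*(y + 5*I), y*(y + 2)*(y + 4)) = y + 2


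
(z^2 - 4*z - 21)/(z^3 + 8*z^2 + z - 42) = (z - 7)/(z^2 + 5*z - 14)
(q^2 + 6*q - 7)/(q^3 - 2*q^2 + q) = (q + 7)/(q*(q - 1))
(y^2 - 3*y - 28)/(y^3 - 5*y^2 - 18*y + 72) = (y - 7)/(y^2 - 9*y + 18)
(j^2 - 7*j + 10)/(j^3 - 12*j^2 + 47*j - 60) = (j - 2)/(j^2 - 7*j + 12)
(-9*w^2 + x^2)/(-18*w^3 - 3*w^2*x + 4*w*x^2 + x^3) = (-3*w + x)/(-6*w^2 + w*x + x^2)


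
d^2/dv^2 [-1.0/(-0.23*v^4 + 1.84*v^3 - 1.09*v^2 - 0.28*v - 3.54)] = ((-2.76*v^2 + 11.04*v - 2.18)*(0.23*v^4 - 1.84*v^3 + 1.09*v^2 + 0.28*v + 3.54) + 1.0*(0.92*v^3 - 5.52*v^2 + 2.18*v + 0.28)*(1.84*v^3 - 11.04*v^2 + 4.36*v + 0.56))/(0.23*v^4 - 1.84*v^3 + 1.09*v^2 + 0.28*v + 3.54)^3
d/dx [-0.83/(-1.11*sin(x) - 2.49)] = -0.9213*cos(x)/(1.11*sin(x) + 2.49)^2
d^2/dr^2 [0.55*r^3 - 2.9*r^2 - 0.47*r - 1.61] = 3.3*r - 5.8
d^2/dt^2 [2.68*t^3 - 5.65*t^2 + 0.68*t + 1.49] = 16.08*t - 11.3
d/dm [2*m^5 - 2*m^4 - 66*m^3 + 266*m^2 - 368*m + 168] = 10*m^4 - 8*m^3 - 198*m^2 + 532*m - 368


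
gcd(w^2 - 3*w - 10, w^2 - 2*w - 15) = w - 5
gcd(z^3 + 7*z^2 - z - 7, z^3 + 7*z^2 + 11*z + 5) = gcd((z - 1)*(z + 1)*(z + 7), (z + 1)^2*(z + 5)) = z + 1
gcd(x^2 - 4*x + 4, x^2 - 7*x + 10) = x - 2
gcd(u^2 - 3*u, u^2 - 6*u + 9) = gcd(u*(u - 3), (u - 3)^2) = u - 3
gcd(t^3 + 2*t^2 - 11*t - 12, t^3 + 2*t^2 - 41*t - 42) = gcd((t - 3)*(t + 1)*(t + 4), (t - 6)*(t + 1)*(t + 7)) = t + 1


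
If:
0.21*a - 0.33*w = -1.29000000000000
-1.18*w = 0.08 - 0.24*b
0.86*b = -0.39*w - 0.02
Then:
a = -6.25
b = 0.01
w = -0.07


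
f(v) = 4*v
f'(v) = 4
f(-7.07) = -28.28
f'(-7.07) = 4.00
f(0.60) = 2.40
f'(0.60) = 4.00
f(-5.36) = -21.44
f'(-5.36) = 4.00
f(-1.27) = -5.08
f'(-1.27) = 4.00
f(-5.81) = -23.24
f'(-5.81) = 4.00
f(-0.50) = -2.00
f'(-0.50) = 4.00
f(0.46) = 1.84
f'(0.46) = 4.00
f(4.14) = 16.56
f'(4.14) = 4.00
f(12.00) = 48.00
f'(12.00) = 4.00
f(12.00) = 48.00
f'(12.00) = 4.00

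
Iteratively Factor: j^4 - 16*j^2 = (j)*(j^3 - 16*j) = j*(j + 4)*(j^2 - 4*j) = j^2*(j + 4)*(j - 4)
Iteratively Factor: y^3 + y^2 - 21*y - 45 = (y + 3)*(y^2 - 2*y - 15) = (y + 3)^2*(y - 5)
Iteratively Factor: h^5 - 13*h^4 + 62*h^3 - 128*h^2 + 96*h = (h - 4)*(h^4 - 9*h^3 + 26*h^2 - 24*h) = (h - 4)*(h - 2)*(h^3 - 7*h^2 + 12*h) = h*(h - 4)*(h - 2)*(h^2 - 7*h + 12) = h*(h - 4)^2*(h - 2)*(h - 3)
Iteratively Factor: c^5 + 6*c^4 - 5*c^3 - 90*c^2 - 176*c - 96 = (c + 1)*(c^4 + 5*c^3 - 10*c^2 - 80*c - 96) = (c + 1)*(c + 2)*(c^3 + 3*c^2 - 16*c - 48) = (c + 1)*(c + 2)*(c + 4)*(c^2 - c - 12) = (c - 4)*(c + 1)*(c + 2)*(c + 4)*(c + 3)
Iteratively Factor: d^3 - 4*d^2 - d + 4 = (d + 1)*(d^2 - 5*d + 4) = (d - 1)*(d + 1)*(d - 4)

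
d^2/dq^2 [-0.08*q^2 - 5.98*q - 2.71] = -0.160000000000000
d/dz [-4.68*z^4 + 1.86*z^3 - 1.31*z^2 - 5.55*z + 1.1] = -18.72*z^3 + 5.58*z^2 - 2.62*z - 5.55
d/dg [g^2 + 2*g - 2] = 2*g + 2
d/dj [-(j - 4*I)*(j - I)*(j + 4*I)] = -3*j^2 + 2*I*j - 16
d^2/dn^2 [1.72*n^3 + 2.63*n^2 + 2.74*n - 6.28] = 10.32*n + 5.26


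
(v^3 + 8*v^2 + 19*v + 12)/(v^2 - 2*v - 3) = (v^2 + 7*v + 12)/(v - 3)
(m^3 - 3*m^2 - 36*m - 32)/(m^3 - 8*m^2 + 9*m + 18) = (m^2 - 4*m - 32)/(m^2 - 9*m + 18)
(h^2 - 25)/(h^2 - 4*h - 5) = (h + 5)/(h + 1)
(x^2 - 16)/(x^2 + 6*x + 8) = (x - 4)/(x + 2)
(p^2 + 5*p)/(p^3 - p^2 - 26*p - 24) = p*(p + 5)/(p^3 - p^2 - 26*p - 24)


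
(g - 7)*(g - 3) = g^2 - 10*g + 21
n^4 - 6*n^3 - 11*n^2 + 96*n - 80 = (n - 5)*(n - 4)*(n - 1)*(n + 4)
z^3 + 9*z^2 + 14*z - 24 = (z - 1)*(z + 4)*(z + 6)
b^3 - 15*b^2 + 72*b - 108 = (b - 6)^2*(b - 3)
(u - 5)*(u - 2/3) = u^2 - 17*u/3 + 10/3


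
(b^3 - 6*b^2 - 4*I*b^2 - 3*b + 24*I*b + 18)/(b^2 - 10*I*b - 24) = (b^3 + b^2*(-6 - 4*I) + b*(-3 + 24*I) + 18)/(b^2 - 10*I*b - 24)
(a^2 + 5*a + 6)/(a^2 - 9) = (a + 2)/(a - 3)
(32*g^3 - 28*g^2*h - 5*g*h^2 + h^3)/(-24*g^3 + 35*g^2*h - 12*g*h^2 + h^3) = (-4*g - h)/(3*g - h)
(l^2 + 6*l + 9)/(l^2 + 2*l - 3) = (l + 3)/(l - 1)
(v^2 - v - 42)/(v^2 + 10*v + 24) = (v - 7)/(v + 4)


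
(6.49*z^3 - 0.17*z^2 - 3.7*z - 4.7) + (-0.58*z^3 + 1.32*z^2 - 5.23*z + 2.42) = 5.91*z^3 + 1.15*z^2 - 8.93*z - 2.28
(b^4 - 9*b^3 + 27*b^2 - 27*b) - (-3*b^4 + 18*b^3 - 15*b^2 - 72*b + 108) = 4*b^4 - 27*b^3 + 42*b^2 + 45*b - 108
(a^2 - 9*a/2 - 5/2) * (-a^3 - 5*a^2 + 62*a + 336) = -a^5 - a^4/2 + 87*a^3 + 139*a^2/2 - 1667*a - 840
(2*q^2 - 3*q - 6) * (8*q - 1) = 16*q^3 - 26*q^2 - 45*q + 6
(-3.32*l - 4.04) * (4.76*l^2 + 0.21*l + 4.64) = -15.8032*l^3 - 19.9276*l^2 - 16.2532*l - 18.7456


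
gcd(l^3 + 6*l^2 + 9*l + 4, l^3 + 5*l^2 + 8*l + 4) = l + 1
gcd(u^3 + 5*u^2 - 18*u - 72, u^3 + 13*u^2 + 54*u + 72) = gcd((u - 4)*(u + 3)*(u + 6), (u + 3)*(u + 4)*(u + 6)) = u^2 + 9*u + 18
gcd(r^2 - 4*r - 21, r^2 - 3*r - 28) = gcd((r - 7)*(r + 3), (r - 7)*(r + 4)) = r - 7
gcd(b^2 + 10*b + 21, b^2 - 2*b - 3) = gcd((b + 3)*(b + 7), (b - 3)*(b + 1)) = 1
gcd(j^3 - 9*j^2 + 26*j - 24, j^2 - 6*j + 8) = j^2 - 6*j + 8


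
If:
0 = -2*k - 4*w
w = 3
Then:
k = -6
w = 3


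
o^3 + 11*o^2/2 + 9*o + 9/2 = (o + 1)*(o + 3/2)*(o + 3)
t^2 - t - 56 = (t - 8)*(t + 7)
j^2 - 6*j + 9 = (j - 3)^2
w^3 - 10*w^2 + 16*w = w*(w - 8)*(w - 2)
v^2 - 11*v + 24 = (v - 8)*(v - 3)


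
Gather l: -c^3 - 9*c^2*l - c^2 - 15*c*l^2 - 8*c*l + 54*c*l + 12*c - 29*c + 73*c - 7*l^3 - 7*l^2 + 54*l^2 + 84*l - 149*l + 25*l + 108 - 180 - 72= -c^3 - c^2 + 56*c - 7*l^3 + l^2*(47 - 15*c) + l*(-9*c^2 + 46*c - 40) - 144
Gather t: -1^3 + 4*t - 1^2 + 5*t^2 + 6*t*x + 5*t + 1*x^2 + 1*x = 5*t^2 + t*(6*x + 9) + x^2 + x - 2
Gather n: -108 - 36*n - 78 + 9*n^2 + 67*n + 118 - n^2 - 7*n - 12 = 8*n^2 + 24*n - 80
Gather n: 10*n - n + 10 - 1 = 9*n + 9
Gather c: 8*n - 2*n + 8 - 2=6*n + 6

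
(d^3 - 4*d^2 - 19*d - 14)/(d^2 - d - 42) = (d^2 + 3*d + 2)/(d + 6)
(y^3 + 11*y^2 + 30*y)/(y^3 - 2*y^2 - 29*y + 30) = y*(y + 6)/(y^2 - 7*y + 6)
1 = 1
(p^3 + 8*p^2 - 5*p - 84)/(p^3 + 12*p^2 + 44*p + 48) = (p^2 + 4*p - 21)/(p^2 + 8*p + 12)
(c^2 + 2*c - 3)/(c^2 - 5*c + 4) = (c + 3)/(c - 4)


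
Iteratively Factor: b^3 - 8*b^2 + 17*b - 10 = (b - 1)*(b^2 - 7*b + 10) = (b - 5)*(b - 1)*(b - 2)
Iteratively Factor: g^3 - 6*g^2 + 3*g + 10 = (g + 1)*(g^2 - 7*g + 10) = (g - 5)*(g + 1)*(g - 2)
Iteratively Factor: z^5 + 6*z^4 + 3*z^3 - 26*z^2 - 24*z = (z - 2)*(z^4 + 8*z^3 + 19*z^2 + 12*z) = (z - 2)*(z + 1)*(z^3 + 7*z^2 + 12*z) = (z - 2)*(z + 1)*(z + 3)*(z^2 + 4*z) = (z - 2)*(z + 1)*(z + 3)*(z + 4)*(z)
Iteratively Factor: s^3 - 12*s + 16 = (s + 4)*(s^2 - 4*s + 4) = (s - 2)*(s + 4)*(s - 2)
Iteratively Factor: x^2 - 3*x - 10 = (x - 5)*(x + 2)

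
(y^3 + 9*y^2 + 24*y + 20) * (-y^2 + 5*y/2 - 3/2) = -y^5 - 13*y^4/2 - 3*y^3 + 53*y^2/2 + 14*y - 30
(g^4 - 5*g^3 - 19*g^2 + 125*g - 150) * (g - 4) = g^5 - 9*g^4 + g^3 + 201*g^2 - 650*g + 600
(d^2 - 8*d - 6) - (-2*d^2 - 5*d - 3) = 3*d^2 - 3*d - 3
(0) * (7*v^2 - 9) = 0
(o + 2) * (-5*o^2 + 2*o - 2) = -5*o^3 - 8*o^2 + 2*o - 4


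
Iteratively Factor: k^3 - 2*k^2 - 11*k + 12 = (k - 4)*(k^2 + 2*k - 3) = (k - 4)*(k + 3)*(k - 1)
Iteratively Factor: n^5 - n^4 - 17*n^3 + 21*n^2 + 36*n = (n + 1)*(n^4 - 2*n^3 - 15*n^2 + 36*n) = n*(n + 1)*(n^3 - 2*n^2 - 15*n + 36) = n*(n - 3)*(n + 1)*(n^2 + n - 12) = n*(n - 3)^2*(n + 1)*(n + 4)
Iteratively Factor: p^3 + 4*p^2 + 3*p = (p + 1)*(p^2 + 3*p) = (p + 1)*(p + 3)*(p)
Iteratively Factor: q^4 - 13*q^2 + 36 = (q - 2)*(q^3 + 2*q^2 - 9*q - 18) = (q - 2)*(q + 2)*(q^2 - 9) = (q - 2)*(q + 2)*(q + 3)*(q - 3)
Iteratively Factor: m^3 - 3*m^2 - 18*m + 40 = (m - 2)*(m^2 - m - 20) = (m - 5)*(m - 2)*(m + 4)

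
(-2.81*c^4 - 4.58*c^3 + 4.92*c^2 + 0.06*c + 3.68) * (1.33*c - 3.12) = -3.7373*c^5 + 2.6758*c^4 + 20.8332*c^3 - 15.2706*c^2 + 4.7072*c - 11.4816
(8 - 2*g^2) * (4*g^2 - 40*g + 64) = -8*g^4 + 80*g^3 - 96*g^2 - 320*g + 512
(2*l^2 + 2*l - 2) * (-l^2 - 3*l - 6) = -2*l^4 - 8*l^3 - 16*l^2 - 6*l + 12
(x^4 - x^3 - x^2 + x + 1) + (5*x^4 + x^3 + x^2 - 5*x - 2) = 6*x^4 - 4*x - 1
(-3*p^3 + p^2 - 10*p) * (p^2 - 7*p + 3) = -3*p^5 + 22*p^4 - 26*p^3 + 73*p^2 - 30*p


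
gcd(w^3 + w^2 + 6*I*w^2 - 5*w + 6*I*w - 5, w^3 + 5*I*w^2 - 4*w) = w + I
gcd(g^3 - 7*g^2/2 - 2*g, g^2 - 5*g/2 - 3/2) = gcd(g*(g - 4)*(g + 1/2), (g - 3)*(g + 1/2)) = g + 1/2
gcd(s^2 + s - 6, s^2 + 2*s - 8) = s - 2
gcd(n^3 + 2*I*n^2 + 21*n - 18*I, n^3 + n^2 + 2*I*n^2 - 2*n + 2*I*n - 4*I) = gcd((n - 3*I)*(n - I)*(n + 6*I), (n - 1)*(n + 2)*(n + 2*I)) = 1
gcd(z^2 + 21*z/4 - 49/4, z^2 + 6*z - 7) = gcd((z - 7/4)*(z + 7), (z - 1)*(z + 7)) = z + 7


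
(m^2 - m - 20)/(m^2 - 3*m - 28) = (m - 5)/(m - 7)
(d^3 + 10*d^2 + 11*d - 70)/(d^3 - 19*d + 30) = (d + 7)/(d - 3)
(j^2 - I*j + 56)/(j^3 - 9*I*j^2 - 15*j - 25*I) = (-j^2 + I*j - 56)/(-j^3 + 9*I*j^2 + 15*j + 25*I)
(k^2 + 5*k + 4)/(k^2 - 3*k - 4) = (k + 4)/(k - 4)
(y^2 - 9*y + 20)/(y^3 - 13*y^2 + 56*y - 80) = 1/(y - 4)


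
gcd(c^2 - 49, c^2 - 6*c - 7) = c - 7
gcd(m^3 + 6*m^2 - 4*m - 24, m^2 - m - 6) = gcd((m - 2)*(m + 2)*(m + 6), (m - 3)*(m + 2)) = m + 2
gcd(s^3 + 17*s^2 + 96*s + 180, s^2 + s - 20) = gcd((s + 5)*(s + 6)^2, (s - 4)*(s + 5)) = s + 5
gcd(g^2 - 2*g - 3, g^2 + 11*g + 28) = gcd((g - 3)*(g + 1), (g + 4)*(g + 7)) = 1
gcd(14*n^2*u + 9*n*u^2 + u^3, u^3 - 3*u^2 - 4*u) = u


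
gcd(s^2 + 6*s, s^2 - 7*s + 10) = 1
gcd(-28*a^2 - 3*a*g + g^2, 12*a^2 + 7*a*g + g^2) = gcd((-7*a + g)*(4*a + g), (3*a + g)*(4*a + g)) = 4*a + g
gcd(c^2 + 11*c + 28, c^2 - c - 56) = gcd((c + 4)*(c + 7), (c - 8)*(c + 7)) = c + 7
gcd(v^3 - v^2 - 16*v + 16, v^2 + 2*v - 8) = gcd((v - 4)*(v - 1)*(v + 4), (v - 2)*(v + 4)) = v + 4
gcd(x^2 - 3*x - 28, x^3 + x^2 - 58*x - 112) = 1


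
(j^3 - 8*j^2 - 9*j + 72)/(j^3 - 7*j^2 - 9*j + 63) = (j - 8)/(j - 7)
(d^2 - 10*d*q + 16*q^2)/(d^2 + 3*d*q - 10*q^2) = (d - 8*q)/(d + 5*q)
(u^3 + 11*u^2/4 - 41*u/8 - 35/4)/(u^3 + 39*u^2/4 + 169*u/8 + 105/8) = (2*u^2 + 3*u - 14)/(2*u^2 + 17*u + 21)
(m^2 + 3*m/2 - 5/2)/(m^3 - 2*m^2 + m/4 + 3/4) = 2*(2*m + 5)/(4*m^2 - 4*m - 3)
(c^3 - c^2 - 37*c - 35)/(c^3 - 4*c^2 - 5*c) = (c^2 - 2*c - 35)/(c*(c - 5))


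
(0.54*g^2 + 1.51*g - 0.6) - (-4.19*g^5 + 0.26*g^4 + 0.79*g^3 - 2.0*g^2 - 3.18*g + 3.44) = 4.19*g^5 - 0.26*g^4 - 0.79*g^3 + 2.54*g^2 + 4.69*g - 4.04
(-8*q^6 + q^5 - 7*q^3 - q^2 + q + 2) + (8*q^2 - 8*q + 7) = -8*q^6 + q^5 - 7*q^3 + 7*q^2 - 7*q + 9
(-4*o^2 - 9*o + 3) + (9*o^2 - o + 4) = 5*o^2 - 10*o + 7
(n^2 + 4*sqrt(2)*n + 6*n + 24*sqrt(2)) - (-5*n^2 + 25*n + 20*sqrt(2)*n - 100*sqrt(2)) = 6*n^2 - 16*sqrt(2)*n - 19*n + 124*sqrt(2)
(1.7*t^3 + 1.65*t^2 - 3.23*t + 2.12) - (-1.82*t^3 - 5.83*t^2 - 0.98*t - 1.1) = 3.52*t^3 + 7.48*t^2 - 2.25*t + 3.22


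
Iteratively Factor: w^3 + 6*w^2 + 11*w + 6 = (w + 3)*(w^2 + 3*w + 2) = (w + 2)*(w + 3)*(w + 1)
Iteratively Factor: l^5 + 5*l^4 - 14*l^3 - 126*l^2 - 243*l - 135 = (l + 1)*(l^4 + 4*l^3 - 18*l^2 - 108*l - 135) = (l + 1)*(l + 3)*(l^3 + l^2 - 21*l - 45) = (l - 5)*(l + 1)*(l + 3)*(l^2 + 6*l + 9) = (l - 5)*(l + 1)*(l + 3)^2*(l + 3)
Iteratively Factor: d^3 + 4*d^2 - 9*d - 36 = (d + 3)*(d^2 + d - 12) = (d + 3)*(d + 4)*(d - 3)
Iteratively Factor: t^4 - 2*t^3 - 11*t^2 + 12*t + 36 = (t + 2)*(t^3 - 4*t^2 - 3*t + 18) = (t - 3)*(t + 2)*(t^2 - t - 6) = (t - 3)*(t + 2)^2*(t - 3)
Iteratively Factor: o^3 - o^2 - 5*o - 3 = (o + 1)*(o^2 - 2*o - 3) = (o - 3)*(o + 1)*(o + 1)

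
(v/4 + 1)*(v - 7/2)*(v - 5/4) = v^3/4 - 3*v^2/16 - 117*v/32 + 35/8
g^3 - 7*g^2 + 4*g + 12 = (g - 6)*(g - 2)*(g + 1)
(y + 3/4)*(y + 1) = y^2 + 7*y/4 + 3/4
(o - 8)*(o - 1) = o^2 - 9*o + 8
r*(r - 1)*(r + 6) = r^3 + 5*r^2 - 6*r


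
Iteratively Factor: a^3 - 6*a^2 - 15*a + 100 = (a - 5)*(a^2 - a - 20) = (a - 5)^2*(a + 4)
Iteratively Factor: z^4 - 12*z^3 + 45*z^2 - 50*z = (z)*(z^3 - 12*z^2 + 45*z - 50) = z*(z - 2)*(z^2 - 10*z + 25) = z*(z - 5)*(z - 2)*(z - 5)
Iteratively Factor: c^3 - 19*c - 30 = (c + 2)*(c^2 - 2*c - 15) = (c + 2)*(c + 3)*(c - 5)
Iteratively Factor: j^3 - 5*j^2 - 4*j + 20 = (j - 5)*(j^2 - 4) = (j - 5)*(j - 2)*(j + 2)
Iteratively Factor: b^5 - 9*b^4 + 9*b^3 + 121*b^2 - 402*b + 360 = (b - 2)*(b^4 - 7*b^3 - 5*b^2 + 111*b - 180) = (b - 3)*(b - 2)*(b^3 - 4*b^2 - 17*b + 60) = (b - 3)*(b - 2)*(b + 4)*(b^2 - 8*b + 15) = (b - 3)^2*(b - 2)*(b + 4)*(b - 5)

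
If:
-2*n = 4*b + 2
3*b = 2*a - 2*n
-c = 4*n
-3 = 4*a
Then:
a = -3/4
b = -1/2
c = 0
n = 0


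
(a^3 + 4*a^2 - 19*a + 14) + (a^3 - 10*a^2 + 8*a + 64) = 2*a^3 - 6*a^2 - 11*a + 78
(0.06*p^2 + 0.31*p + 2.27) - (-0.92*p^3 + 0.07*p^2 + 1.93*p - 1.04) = 0.92*p^3 - 0.01*p^2 - 1.62*p + 3.31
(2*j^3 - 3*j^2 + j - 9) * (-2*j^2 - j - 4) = -4*j^5 + 4*j^4 - 7*j^3 + 29*j^2 + 5*j + 36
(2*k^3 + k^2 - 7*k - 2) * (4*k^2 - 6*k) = 8*k^5 - 8*k^4 - 34*k^3 + 34*k^2 + 12*k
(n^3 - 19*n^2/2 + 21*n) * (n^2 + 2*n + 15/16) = n^5 - 15*n^4/2 + 47*n^3/16 + 1059*n^2/32 + 315*n/16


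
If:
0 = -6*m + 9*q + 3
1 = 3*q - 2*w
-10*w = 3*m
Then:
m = 10/13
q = 7/39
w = -3/13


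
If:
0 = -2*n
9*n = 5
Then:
No Solution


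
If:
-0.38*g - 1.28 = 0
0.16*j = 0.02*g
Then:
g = -3.37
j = -0.42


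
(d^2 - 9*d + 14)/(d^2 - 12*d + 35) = (d - 2)/(d - 5)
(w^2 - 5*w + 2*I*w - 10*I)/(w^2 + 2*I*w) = (w - 5)/w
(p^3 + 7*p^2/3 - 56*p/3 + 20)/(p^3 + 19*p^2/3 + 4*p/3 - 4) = (3*p^2 - 11*p + 10)/(3*p^2 + p - 2)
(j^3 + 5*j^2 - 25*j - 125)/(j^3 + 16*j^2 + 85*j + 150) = (j - 5)/(j + 6)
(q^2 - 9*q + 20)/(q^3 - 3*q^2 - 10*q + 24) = (q - 5)/(q^2 + q - 6)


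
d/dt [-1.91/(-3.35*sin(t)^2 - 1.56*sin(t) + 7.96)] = -(12.797*sin(t) + 2.9796)*cos(t)/(3.35*sin(t)^2 + 1.56*sin(t) - 7.96)^2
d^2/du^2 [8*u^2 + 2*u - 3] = 16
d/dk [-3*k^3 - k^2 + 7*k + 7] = -9*k^2 - 2*k + 7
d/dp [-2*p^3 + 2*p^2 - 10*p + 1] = -6*p^2 + 4*p - 10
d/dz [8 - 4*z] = -4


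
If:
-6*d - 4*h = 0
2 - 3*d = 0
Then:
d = 2/3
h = -1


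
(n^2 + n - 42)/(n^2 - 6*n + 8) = (n^2 + n - 42)/(n^2 - 6*n + 8)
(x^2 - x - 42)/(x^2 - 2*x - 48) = (x - 7)/(x - 8)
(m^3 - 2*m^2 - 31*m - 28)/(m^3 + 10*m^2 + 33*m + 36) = (m^2 - 6*m - 7)/(m^2 + 6*m + 9)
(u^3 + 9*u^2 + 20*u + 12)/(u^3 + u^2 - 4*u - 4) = (u + 6)/(u - 2)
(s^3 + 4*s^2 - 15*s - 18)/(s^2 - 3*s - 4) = (s^2 + 3*s - 18)/(s - 4)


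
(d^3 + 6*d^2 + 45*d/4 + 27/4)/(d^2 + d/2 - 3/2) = (2*d^2 + 9*d + 9)/(2*(d - 1))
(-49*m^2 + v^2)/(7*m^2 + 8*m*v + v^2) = (-7*m + v)/(m + v)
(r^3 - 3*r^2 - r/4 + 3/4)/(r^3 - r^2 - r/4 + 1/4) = (r - 3)/(r - 1)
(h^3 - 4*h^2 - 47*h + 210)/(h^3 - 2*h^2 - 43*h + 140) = (h - 6)/(h - 4)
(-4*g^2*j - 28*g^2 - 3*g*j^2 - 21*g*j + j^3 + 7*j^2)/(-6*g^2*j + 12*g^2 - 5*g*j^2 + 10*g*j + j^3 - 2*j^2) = (4*g*j + 28*g - j^2 - 7*j)/(6*g*j - 12*g - j^2 + 2*j)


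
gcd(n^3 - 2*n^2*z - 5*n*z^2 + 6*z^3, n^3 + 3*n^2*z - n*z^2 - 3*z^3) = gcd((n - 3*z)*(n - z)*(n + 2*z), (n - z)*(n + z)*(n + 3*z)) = -n + z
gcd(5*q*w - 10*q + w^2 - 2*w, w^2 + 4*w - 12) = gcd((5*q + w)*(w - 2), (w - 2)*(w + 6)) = w - 2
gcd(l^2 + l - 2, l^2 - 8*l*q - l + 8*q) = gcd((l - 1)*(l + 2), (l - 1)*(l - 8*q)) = l - 1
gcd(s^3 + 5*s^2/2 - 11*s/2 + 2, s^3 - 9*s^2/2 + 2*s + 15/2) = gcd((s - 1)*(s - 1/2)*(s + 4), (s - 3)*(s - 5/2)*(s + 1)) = 1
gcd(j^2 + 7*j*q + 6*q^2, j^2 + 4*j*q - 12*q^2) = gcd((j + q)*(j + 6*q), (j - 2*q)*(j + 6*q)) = j + 6*q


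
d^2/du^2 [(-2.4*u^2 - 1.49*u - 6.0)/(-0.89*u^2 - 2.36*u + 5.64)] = (-7.721462*u^3 + 100.79784*u^2 + 120.489624*u + 319.421472)/(0.704969*u^6 + 5.608068*u^5 + 1.4685*u^4 - 57.93328*u^3 - 9.30599999999998*u^2 + 225.211968*u - 179.406144)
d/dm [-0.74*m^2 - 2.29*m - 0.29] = -1.48*m - 2.29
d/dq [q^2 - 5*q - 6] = 2*q - 5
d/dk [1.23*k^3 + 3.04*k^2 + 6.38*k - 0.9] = 3.69*k^2 + 6.08*k + 6.38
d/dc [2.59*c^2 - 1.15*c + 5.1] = 5.18*c - 1.15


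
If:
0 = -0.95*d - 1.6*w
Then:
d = -1.68421052631579*w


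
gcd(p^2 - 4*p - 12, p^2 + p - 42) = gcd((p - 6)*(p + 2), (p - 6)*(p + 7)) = p - 6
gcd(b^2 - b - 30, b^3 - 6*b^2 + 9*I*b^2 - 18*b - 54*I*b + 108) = b - 6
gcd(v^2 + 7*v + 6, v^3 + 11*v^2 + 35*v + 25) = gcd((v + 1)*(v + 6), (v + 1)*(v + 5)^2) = v + 1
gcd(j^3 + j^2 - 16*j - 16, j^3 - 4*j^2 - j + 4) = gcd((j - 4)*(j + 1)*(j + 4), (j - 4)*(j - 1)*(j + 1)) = j^2 - 3*j - 4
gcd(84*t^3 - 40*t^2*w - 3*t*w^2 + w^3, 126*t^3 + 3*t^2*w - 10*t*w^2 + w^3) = 7*t - w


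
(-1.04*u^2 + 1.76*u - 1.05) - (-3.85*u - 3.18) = -1.04*u^2 + 5.61*u + 2.13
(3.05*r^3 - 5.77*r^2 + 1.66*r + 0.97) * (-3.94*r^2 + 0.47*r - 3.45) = -12.017*r^5 + 24.1673*r^4 - 19.7748*r^3 + 16.8649*r^2 - 5.2711*r - 3.3465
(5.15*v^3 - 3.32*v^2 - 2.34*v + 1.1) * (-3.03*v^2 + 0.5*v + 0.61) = -15.6045*v^5 + 12.6346*v^4 + 8.5717*v^3 - 6.5282*v^2 - 0.8774*v + 0.671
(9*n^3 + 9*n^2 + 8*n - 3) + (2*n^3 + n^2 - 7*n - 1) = 11*n^3 + 10*n^2 + n - 4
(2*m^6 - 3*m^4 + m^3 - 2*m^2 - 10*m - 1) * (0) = 0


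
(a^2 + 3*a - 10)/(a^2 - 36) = (a^2 + 3*a - 10)/(a^2 - 36)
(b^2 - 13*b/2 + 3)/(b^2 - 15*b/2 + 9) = (2*b - 1)/(2*b - 3)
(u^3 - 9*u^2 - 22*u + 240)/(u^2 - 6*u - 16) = (u^2 - u - 30)/(u + 2)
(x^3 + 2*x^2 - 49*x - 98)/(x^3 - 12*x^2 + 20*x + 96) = (x^2 - 49)/(x^2 - 14*x + 48)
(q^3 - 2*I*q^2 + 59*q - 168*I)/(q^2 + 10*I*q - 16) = (q^2 - 10*I*q - 21)/(q + 2*I)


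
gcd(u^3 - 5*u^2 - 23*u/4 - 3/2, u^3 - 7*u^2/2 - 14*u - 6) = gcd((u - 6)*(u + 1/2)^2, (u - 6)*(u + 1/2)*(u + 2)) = u^2 - 11*u/2 - 3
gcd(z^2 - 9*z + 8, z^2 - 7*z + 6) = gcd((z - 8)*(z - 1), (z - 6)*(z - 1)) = z - 1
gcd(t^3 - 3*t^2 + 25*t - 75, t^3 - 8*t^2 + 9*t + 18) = t - 3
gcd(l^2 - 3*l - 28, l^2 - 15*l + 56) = l - 7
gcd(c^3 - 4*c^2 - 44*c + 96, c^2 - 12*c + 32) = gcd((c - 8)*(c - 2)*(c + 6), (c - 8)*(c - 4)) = c - 8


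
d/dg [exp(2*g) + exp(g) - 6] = (2*exp(g) + 1)*exp(g)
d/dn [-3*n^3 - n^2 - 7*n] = -9*n^2 - 2*n - 7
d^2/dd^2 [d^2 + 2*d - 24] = 2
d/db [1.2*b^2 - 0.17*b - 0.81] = 2.4*b - 0.17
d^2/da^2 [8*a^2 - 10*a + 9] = 16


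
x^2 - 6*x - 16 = (x - 8)*(x + 2)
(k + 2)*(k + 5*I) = k^2 + 2*k + 5*I*k + 10*I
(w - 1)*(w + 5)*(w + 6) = w^3 + 10*w^2 + 19*w - 30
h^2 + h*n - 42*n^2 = (h - 6*n)*(h + 7*n)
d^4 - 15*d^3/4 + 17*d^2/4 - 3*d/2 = d*(d - 2)*(d - 1)*(d - 3/4)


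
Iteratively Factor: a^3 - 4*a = (a - 2)*(a^2 + 2*a) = (a - 2)*(a + 2)*(a)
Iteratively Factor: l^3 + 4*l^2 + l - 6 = (l - 1)*(l^2 + 5*l + 6) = (l - 1)*(l + 2)*(l + 3)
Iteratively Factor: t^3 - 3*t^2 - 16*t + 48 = (t - 3)*(t^2 - 16) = (t - 4)*(t - 3)*(t + 4)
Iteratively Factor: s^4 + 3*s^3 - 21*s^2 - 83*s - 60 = (s + 1)*(s^3 + 2*s^2 - 23*s - 60) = (s + 1)*(s + 3)*(s^2 - s - 20) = (s + 1)*(s + 3)*(s + 4)*(s - 5)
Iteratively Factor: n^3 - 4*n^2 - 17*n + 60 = (n + 4)*(n^2 - 8*n + 15) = (n - 5)*(n + 4)*(n - 3)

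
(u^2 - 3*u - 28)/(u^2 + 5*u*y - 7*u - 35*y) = (u + 4)/(u + 5*y)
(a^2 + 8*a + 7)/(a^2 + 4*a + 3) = (a + 7)/(a + 3)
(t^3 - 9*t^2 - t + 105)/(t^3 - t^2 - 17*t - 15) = (t - 7)/(t + 1)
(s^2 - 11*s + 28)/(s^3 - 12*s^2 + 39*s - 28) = 1/(s - 1)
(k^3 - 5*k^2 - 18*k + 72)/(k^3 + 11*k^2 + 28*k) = (k^2 - 9*k + 18)/(k*(k + 7))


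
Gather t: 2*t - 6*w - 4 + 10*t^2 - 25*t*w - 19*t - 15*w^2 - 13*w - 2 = 10*t^2 + t*(-25*w - 17) - 15*w^2 - 19*w - 6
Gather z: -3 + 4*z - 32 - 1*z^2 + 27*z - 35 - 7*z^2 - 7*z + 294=-8*z^2 + 24*z + 224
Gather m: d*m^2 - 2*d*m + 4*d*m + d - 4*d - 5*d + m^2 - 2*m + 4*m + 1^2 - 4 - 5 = -8*d + m^2*(d + 1) + m*(2*d + 2) - 8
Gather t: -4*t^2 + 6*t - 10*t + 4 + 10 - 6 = -4*t^2 - 4*t + 8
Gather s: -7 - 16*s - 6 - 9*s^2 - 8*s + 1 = -9*s^2 - 24*s - 12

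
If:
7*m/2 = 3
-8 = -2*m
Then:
No Solution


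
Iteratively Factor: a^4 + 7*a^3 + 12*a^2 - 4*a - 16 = (a + 2)*(a^3 + 5*a^2 + 2*a - 8) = (a + 2)*(a + 4)*(a^2 + a - 2) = (a + 2)^2*(a + 4)*(a - 1)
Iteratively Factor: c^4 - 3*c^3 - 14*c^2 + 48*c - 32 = (c - 2)*(c^3 - c^2 - 16*c + 16) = (c - 2)*(c + 4)*(c^2 - 5*c + 4) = (c - 4)*(c - 2)*(c + 4)*(c - 1)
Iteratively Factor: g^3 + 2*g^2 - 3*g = (g - 1)*(g^2 + 3*g) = g*(g - 1)*(g + 3)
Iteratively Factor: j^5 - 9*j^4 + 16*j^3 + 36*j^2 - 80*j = (j - 5)*(j^4 - 4*j^3 - 4*j^2 + 16*j) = j*(j - 5)*(j^3 - 4*j^2 - 4*j + 16) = j*(j - 5)*(j - 2)*(j^2 - 2*j - 8) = j*(j - 5)*(j - 4)*(j - 2)*(j + 2)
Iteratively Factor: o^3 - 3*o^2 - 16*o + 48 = (o - 4)*(o^2 + o - 12) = (o - 4)*(o + 4)*(o - 3)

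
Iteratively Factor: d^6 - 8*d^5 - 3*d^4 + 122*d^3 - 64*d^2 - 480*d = (d - 4)*(d^5 - 4*d^4 - 19*d^3 + 46*d^2 + 120*d) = (d - 4)^2*(d^4 - 19*d^2 - 30*d) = (d - 5)*(d - 4)^2*(d^3 + 5*d^2 + 6*d) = d*(d - 5)*(d - 4)^2*(d^2 + 5*d + 6) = d*(d - 5)*(d - 4)^2*(d + 2)*(d + 3)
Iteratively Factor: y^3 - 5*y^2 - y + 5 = (y - 5)*(y^2 - 1) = (y - 5)*(y - 1)*(y + 1)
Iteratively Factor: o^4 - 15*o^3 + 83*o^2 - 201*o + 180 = (o - 3)*(o^3 - 12*o^2 + 47*o - 60) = (o - 5)*(o - 3)*(o^2 - 7*o + 12) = (o - 5)*(o - 3)^2*(o - 4)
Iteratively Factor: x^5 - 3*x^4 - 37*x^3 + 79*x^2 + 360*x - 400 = (x - 1)*(x^4 - 2*x^3 - 39*x^2 + 40*x + 400) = (x - 1)*(x + 4)*(x^3 - 6*x^2 - 15*x + 100) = (x - 5)*(x - 1)*(x + 4)*(x^2 - x - 20) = (x - 5)*(x - 1)*(x + 4)^2*(x - 5)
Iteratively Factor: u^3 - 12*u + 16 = (u - 2)*(u^2 + 2*u - 8) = (u - 2)^2*(u + 4)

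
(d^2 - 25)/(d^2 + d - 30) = (d + 5)/(d + 6)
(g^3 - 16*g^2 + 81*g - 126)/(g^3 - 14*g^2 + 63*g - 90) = (g - 7)/(g - 5)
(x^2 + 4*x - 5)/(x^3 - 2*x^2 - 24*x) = (-x^2 - 4*x + 5)/(x*(-x^2 + 2*x + 24))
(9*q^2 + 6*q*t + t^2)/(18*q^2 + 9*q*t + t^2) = (3*q + t)/(6*q + t)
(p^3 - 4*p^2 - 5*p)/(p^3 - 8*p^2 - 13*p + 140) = p*(p + 1)/(p^2 - 3*p - 28)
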